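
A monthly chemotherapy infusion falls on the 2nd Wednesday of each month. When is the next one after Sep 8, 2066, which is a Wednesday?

Oct 13, 2066

Sep 2066 starts on a Wednesday; its first Wednesday is the 1st, so the 2nd Wednesday is the 8th — Sep 8, 2066.
That is not after Sep 8, 2066, so look at Oct 2066.
Oct 2066 starts on a Friday; its first Wednesday is the 6th, so the 2nd Wednesday is the 13th — Oct 13, 2066.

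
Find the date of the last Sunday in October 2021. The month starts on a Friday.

2021-10-31

October 2021 begins on a Friday, so the first Sunday is October 3 (2 days later).
October 2021 has 31 days. Adding weeks: 3, 10, 17, 24, 31 — the last one ≤ 31 is the 31st.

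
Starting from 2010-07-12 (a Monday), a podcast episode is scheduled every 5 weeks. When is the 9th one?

The 9th occurrence is 8 intervals after the first: 8 × 35 = 280 days after 2010-07-12.
July has 31 days — 19 days to the end of July leaves 261.
August has 31 days (230 left).
September has 30 days (200 left).
October has 31 days (169 left).
November has 30 days (139 left).
December has 31 days (108 left).
January has 31 days (77 left).
February has 28 days (49 left).
March has 31 days (18 left).
18 days into April → 2011-04-18.

2011-04-18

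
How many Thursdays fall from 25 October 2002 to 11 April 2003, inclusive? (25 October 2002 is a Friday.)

24

25 October 2002 is a Friday; the first Thursday on or after it is 31 October 2002 (6 days later).
From 31 October 2002 to 11 April 2003: 0 + 30 + 31 + 31 + 28 + 31 + 11 = 162 days (rest of October, November, December, January, February, March, April).
162 ÷ 7 = 23 full weeks with remainder 1, so 23 more Thursdays after the first → 24.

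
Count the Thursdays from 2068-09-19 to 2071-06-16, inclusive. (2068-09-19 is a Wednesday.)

143

2068-09-19 is a Wednesday; the first Thursday on or after it is 2068-09-20 (1 day later).
From 2068-09-20 to 2071-06-16: 102 + 365 + 365 + 167 = 999 days (rest of 2068, 2069, 2070, to 2071-06-16 in 2071).
999 ÷ 7 = 142 full weeks with remainder 5, so 142 more Thursdays after the first → 143.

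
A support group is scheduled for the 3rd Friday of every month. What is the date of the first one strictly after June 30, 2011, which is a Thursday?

June 2011 starts on a Wednesday; its first Friday is the 3rd, so the 3rd Friday is the 17th — June 17, 2011.
That is not after June 30, 2011, so look at July 2011.
July 2011 starts on a Friday; its first Friday is the 1st, so the 3rd Friday is the 15th — July 15, 2011.

July 15, 2011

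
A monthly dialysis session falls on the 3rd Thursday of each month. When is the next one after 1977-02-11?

1977-02-17

February 1977 starts on a Tuesday; its first Thursday is the 3rd, so the 3rd Thursday is the 17th — 1977-02-17.
1977-02-17 is after 1977-02-11, so that is the next one.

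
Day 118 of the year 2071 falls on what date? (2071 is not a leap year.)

Jan has 31 days (118 − 31 = 87 remain).
Feb has 28 days (87 − 28 = 59 remain).
Mar has 31 days (59 − 31 = 28 remain).
28 into Apr → Apr 28.

Apr 28, 2071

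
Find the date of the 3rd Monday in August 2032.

August 2032 begins on a Sunday, so the first Monday is August 2 (1 day later).
The 3rd Monday is 2 weeks later: 2 + 14 = 16.

2032-08-16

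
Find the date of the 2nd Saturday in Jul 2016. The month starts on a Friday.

Jul 9, 2016

Jul 2016 begins on a Friday, so the first Saturday is Jul 2 (1 day later).
The 2nd Saturday is 1 weeks later: 2 + 7 = 9.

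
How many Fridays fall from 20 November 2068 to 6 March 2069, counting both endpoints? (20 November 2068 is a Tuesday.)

15

20 November 2068 is a Tuesday; the first Friday on or after it is 23 November 2068 (3 days later).
From 23 November 2068 to 6 March 2069: 7 + 31 + 31 + 28 + 6 = 103 days (rest of November, December, January, February, March).
103 ÷ 7 = 14 full weeks with remainder 5, so 14 more Fridays after the first → 15.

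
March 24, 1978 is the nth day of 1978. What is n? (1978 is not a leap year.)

83

Days in months before March: 31 + 28 = 59.
Plus 24 days into March → day 83.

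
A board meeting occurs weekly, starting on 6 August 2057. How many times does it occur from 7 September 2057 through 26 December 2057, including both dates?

16

Occurrences land 7·i days after 6 August 2057 for i = 0, 1, 2, …
7 September 2057 is 32 days after the start; 32 ÷ 7 = 4 remainder 4; since the remainder is 4, round up to i = 5. First occurrence in the window: #6 on 10 September 2057 (5×7 = 35 days in).
26 December 2057 is 142 days after the start; 142 ÷ 7 = 20 remainder 2. Last occurrence in the window: #21 on 24 December 2057.
Occurrences #6 through #21: 16 in total.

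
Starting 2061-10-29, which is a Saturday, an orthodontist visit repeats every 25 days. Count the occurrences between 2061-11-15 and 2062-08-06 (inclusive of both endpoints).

11

Occurrences land 25·i days after 2061-10-29 for i = 0, 1, 2, …
2061-11-15 is 17 days after the start; 17 ÷ 25 = 0 remainder 17; since the remainder is 17, round up to i = 1. First occurrence in the window: #2 on 2061-11-23 (1×25 = 25 days in).
2062-08-06 is 281 days after the start; 281 ÷ 25 = 11 remainder 6. Last occurrence in the window: #12 on 2062-07-31.
Occurrences #2 through #12: 11 in total.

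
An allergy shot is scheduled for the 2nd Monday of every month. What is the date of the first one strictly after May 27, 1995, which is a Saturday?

Jun 12, 1995

May 1995 starts on a Monday; its first Monday is the 1st, so the 2nd Monday is the 8th — May 8, 1995.
That is not after May 27, 1995, so look at Jun 1995.
Jun 1995 starts on a Thursday; its first Monday is the 5th, so the 2nd Monday is the 12th — Jun 12, 1995.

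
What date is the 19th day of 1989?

19 into Jan → Jan 19.

Jan 19, 1989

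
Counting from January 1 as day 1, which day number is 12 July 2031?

193

Days in months before July: 31 + 28 + 31 + 30 + 31 + 30 = 181.
Plus 12 days into July → day 193.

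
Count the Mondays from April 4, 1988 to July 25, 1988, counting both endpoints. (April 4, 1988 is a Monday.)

17

April 4, 1988 is a Monday; the first Monday on or after it is April 4, 1988.
From April 4, 1988 to July 25, 1988: 26 + 31 + 30 + 25 = 112 days (rest of April, May, June, July).
112 ÷ 7 = 16 full weeks with remainder 0, so 16 more Mondays after the first → 17.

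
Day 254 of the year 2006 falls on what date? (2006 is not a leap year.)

2006-09-11

January has 31 days (254 − 31 = 223 remain).
February has 28 days (223 − 28 = 195 remain).
March has 31 days (195 − 31 = 164 remain).
April has 30 days (164 − 30 = 134 remain).
May has 31 days (134 − 31 = 103 remain).
June has 30 days (103 − 30 = 73 remain).
July has 31 days (73 − 31 = 42 remain).
August has 31 days (42 − 31 = 11 remain).
11 into September → September 11.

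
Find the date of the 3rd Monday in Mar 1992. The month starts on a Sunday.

Mar 1992 begins on a Sunday, so the first Monday is Mar 2 (1 day later).
The 3rd Monday is 2 weeks later: 2 + 14 = 16.

Mar 16, 1992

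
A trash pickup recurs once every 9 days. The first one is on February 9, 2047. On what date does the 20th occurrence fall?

The 20th occurrence is 19 intervals after the first: 19 × 9 = 171 days after February 9, 2047.
February has 28 days — 19 days to the end of February leaves 152.
March has 31 days (121 left).
April has 30 days (91 left).
May has 31 days (60 left).
June has 30 days (30 left).
30 days into July → July 30, 2047.

July 30, 2047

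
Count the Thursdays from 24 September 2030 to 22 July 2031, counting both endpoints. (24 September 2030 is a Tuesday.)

43

24 September 2030 is a Tuesday; the first Thursday on or after it is 26 September 2030 (2 days later).
From 26 September 2030 to 22 July 2031: 4 + 31 + 30 + 31 + 31 + 28 + 31 + 30 + 31 + 30 + 22 = 299 days (rest of September, October, November, December, January, February, March, April, May, June, July).
299 ÷ 7 = 42 full weeks with remainder 5, so 42 more Thursdays after the first → 43.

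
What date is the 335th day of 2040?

January has 31 days (335 − 31 = 304 remain).
February has 29 days (304 − 29 = 275 remain).
March has 31 days (275 − 31 = 244 remain).
April has 30 days (244 − 30 = 214 remain).
May has 31 days (214 − 31 = 183 remain).
June has 30 days (183 − 30 = 153 remain).
July has 31 days (153 − 31 = 122 remain).
August has 31 days (122 − 31 = 91 remain).
September has 30 days (91 − 30 = 61 remain).
October has 31 days (61 − 31 = 30 remain).
30 into November → November 30.

30 November 2040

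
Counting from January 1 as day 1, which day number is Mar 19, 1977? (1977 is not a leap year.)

78

Days in months before Mar: 31 + 28 = 59.
Plus 19 days into Mar → day 78.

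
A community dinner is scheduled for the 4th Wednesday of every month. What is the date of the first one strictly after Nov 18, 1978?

Nov 1978 starts on a Wednesday; its first Wednesday is the 1st, so the 4th Wednesday is the 22nd — Nov 22, 1978.
Nov 22, 1978 is after Nov 18, 1978, so that is the next one.

Nov 22, 1978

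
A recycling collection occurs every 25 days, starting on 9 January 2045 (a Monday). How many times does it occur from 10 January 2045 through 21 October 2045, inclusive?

Occurrences land 25·i days after 9 January 2045 for i = 0, 1, 2, …
10 January 2045 is 1 day after the start; 1 ÷ 25 = 0 remainder 1; since the remainder is 1, round up to i = 1. First occurrence in the window: #2 on 3 February 2045 (1×25 = 25 days in).
21 October 2045 is 285 days after the start; 285 ÷ 25 = 11 remainder 10. Last occurrence in the window: #12 on 11 October 2045.
Occurrences #2 through #12: 11 in total.

11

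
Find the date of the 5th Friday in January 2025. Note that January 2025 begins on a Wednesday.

2025-01-31

January 2025 begins on a Wednesday, so the first Friday is January 3 (2 days later).
The 5th Friday is 4 weeks later: 3 + 28 = 31.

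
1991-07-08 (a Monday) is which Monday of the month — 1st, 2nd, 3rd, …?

2nd

Day 8 falls in week ⌈8/7⌉ of the month.
Days 1–7 hold the 1st Monday, 8–14 the 2nd, 15–21 the 3rd, 22–28 the 4th, 29–31 the 5th.
8 is in the range for the 2nd.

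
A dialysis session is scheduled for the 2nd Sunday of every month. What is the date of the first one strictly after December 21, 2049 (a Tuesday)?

December 2049 starts on a Wednesday; its first Sunday is the 5th, so the 2nd Sunday is the 12th — December 12, 2049.
That is not after December 21, 2049, so look at January 2050.
January 2050 starts on a Saturday; its first Sunday is the 2nd, so the 2nd Sunday is the 9th — January 9, 2050.

January 9, 2050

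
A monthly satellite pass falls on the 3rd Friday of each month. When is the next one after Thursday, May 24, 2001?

June 15, 2001

May 2001 starts on a Tuesday; its first Friday is the 4th, so the 3rd Friday is the 18th — May 18, 2001.
That is not after May 24, 2001, so look at June 2001.
June 2001 starts on a Friday; its first Friday is the 1st, so the 3rd Friday is the 15th — June 15, 2001.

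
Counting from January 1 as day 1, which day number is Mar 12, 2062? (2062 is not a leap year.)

Days in months before Mar: 31 + 28 = 59.
Plus 12 days into Mar → day 71.

71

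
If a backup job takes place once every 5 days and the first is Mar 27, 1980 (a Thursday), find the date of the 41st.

The 41st occurrence is 40 intervals after the first: 40 × 5 = 200 days after Mar 27, 1980.
Mar has 31 days — 4 days to the end of Mar leaves 196.
Apr has 30 days (166 left).
May has 31 days (135 left).
Jun has 30 days (105 left).
Jul has 31 days (74 left).
Aug has 31 days (43 left).
Sep has 30 days (13 left).
13 days into Oct → Oct 13, 1980.

Oct 13, 1980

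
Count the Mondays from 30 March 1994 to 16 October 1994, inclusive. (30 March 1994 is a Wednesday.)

28

30 March 1994 is a Wednesday; the first Monday on or after it is 4 April 1994 (5 days later).
From 4 April 1994 to 16 October 1994: 26 + 31 + 30 + 31 + 31 + 30 + 16 = 195 days (rest of April, May, June, July, August, September, October).
195 ÷ 7 = 27 full weeks with remainder 6, so 27 more Mondays after the first → 28.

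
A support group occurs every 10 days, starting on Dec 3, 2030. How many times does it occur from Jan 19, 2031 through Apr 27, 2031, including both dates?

Occurrences land 10·i days after Dec 3, 2030 for i = 0, 1, 2, …
Jan 19, 2031 is 47 days after the start; 47 ÷ 10 = 4 remainder 7; since the remainder is 7, round up to i = 5. First occurrence in the window: #6 on Jan 22, 2031 (5×10 = 50 days in).
Apr 27, 2031 is 145 days after the start; 145 ÷ 10 = 14 remainder 5. Last occurrence in the window: #15 on Apr 22, 2031.
Occurrences #6 through #15: 10 in total.

10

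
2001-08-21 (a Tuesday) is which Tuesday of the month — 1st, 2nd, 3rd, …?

3rd

Day 21 falls in week ⌈21/7⌉ of the month.
Days 1–7 hold the 1st Tuesday, 8–14 the 2nd, 15–21 the 3rd, 22–28 the 4th, 29–31 the 5th.
21 is in the range for the 3rd.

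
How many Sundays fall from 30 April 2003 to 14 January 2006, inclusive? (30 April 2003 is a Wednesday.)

141

30 April 2003 is a Wednesday; the first Sunday on or after it is 4 May 2003 (4 days later).
From 4 May 2003 to 14 January 2006: 241 + 366 + 365 + 14 = 986 days (rest of 2003, 2004, 2005, to 14 January 2006 in 2006).
986 ÷ 7 = 140 full weeks with remainder 6, so 140 more Sundays after the first → 141.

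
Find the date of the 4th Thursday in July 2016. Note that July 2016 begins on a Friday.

28 July 2016

July 2016 begins on a Friday, so the first Thursday is July 7 (6 days later).
The 4th Thursday is 3 weeks later: 7 + 21 = 28.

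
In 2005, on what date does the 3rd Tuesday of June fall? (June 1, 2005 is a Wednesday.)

2005-06-21

June 2005 begins on a Wednesday, so the first Tuesday is June 7 (6 days later).
The 3rd Tuesday is 2 weeks later: 7 + 14 = 21.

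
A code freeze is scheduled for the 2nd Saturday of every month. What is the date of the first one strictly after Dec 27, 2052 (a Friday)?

Jan 11, 2053

Dec 2052 starts on a Sunday; its first Saturday is the 7th, so the 2nd Saturday is the 14th — Dec 14, 2052.
That is not after Dec 27, 2052, so look at Jan 2053.
Jan 2053 starts on a Wednesday; its first Saturday is the 4th, so the 2nd Saturday is the 11th — Jan 11, 2053.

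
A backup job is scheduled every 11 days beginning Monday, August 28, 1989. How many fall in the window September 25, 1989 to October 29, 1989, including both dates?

Occurrences land 11·i days after August 28, 1989 for i = 0, 1, 2, …
September 25, 1989 is 28 days after the start; 28 ÷ 11 = 2 remainder 6; since the remainder is 6, round up to i = 3. First occurrence in the window: #4 on September 30, 1989 (3×11 = 33 days in).
October 29, 1989 is 62 days after the start; 62 ÷ 11 = 5 remainder 7. Last occurrence in the window: #6 on October 22, 1989.
Occurrences #4 through #6: 3 in total.

3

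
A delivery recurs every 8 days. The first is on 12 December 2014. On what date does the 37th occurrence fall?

26 September 2015

The 37th occurrence is 36 intervals after the first: 36 × 8 = 288 days after 12 December 2014.
December has 31 days — 19 days to the end of December leaves 269.
January has 31 days (238 left).
February has 28 days (210 left).
March has 31 days (179 left).
April has 30 days (149 left).
May has 31 days (118 left).
June has 30 days (88 left).
July has 31 days (57 left).
August has 31 days (26 left).
26 days into September → 26 September 2015.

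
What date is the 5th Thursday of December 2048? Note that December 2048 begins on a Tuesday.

December 2048 begins on a Tuesday, so the first Thursday is December 3 (2 days later).
The 5th Thursday is 4 weeks later: 3 + 28 = 31.

December 31, 2048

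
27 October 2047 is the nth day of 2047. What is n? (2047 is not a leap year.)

300

Days in months before October: 31 + 28 + 31 + 30 + 31 + 30 + 31 + 31 + 30 = 273.
Plus 27 days into October → day 300.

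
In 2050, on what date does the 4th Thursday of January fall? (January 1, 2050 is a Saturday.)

January 2050 begins on a Saturday, so the first Thursday is January 6 (5 days later).
The 4th Thursday is 3 weeks later: 6 + 21 = 27.

January 27, 2050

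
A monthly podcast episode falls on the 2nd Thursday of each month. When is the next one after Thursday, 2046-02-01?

2046-02-08

February 2046 starts on a Thursday; its first Thursday is the 1st, so the 2nd Thursday is the 8th — 2046-02-08.
2046-02-08 is after 2046-02-01, so that is the next one.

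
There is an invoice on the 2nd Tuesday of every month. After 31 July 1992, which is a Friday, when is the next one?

July 1992 starts on a Wednesday; its first Tuesday is the 7th, so the 2nd Tuesday is the 14th — 14 July 1992.
That is not after 31 July 1992, so look at August 1992.
August 1992 starts on a Saturday; its first Tuesday is the 4th, so the 2nd Tuesday is the 11th — 11 August 1992.

11 August 1992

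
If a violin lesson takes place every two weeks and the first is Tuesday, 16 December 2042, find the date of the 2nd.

The 2nd occurrence is 1 interval after the first: 1 × 14 = 14 days after 16 December 2042.
14 days later is 30 December 2042.

30 December 2042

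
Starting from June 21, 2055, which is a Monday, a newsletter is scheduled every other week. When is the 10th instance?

The 10th occurrence is 9 intervals after the first: 9 × 14 = 126 days after June 21, 2055.
June has 30 days — 9 days to the end of June leaves 117.
July has 31 days (86 left).
August has 31 days (55 left).
September has 30 days (25 left).
25 days into October → October 25, 2055.

October 25, 2055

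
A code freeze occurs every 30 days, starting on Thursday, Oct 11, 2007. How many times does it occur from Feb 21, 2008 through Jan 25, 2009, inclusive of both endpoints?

11

Occurrences land 30·i days after Oct 11, 2007 for i = 0, 1, 2, …
Feb 21, 2008 is 133 days after the start; 133 ÷ 30 = 4 remainder 13; since the remainder is 13, round up to i = 5. First occurrence in the window: #6 on Mar 9, 2008 (5×30 = 150 days in).
Jan 25, 2009 is 472 days after the start; 472 ÷ 30 = 15 remainder 22. Last occurrence in the window: #16 on Jan 3, 2009.
Occurrences #6 through #16: 11 in total.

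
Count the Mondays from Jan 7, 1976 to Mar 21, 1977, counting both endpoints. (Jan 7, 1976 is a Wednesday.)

63

Jan 7, 1976 is a Wednesday; the first Monday on or after it is Jan 12, 1976 (5 days later).
From Jan 12, 1976 to Mar 21, 1977: 354 + 80 = 434 days (rest of 1976, to Mar 21, 1977 in 1977).
434 ÷ 7 = 62 full weeks with remainder 0, so 62 more Mondays after the first → 63.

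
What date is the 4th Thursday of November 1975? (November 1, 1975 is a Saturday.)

27 November 1975

November 1975 begins on a Saturday, so the first Thursday is November 6 (5 days later).
The 4th Thursday is 3 weeks later: 6 + 21 = 27.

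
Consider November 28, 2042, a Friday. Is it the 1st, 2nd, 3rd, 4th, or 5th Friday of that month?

Day 28 falls in week ⌈28/7⌉ of the month.
Days 1–7 hold the 1st Friday, 8–14 the 2nd, 15–21 the 3rd, 22–28 the 4th, 29–31 the 5th.
28 is in the range for the 4th.

4th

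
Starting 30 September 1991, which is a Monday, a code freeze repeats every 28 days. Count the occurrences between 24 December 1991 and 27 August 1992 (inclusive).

Occurrences land 28·i days after 30 September 1991 for i = 0, 1, 2, …
24 December 1991 is 85 days after the start; 85 ÷ 28 = 3 remainder 1; since the remainder is 1, round up to i = 4. First occurrence in the window: #5 on 20 January 1992 (4×28 = 112 days in).
27 August 1992 is 332 days after the start; 332 ÷ 28 = 11 remainder 24. Last occurrence in the window: #12 on 3 August 1992.
Occurrences #5 through #12: 8 in total.

8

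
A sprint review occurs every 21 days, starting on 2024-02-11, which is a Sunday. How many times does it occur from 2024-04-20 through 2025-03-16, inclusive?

16

Occurrences land 21·i days after 2024-02-11 for i = 0, 1, 2, …
2024-04-20 is 69 days after the start; 69 ÷ 21 = 3 remainder 6; since the remainder is 6, round up to i = 4. First occurrence in the window: #5 on 2024-05-05 (4×21 = 84 days in).
2025-03-16 is 399 days after the start; 399 ÷ 21 = 19 remainder 0. Last occurrence in the window: #20 on 2025-03-16.
Occurrences #5 through #20: 16 in total.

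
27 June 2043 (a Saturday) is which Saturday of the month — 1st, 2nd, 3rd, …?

Day 27 falls in week ⌈27/7⌉ of the month.
Days 1–7 hold the 1st Saturday, 8–14 the 2nd, 15–21 the 3rd, 22–28 the 4th, 29–31 the 5th.
27 is in the range for the 4th.

4th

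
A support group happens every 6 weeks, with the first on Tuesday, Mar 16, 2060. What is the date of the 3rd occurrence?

Jun 8, 2060

The 3rd occurrence is 2 intervals after the first: 2 × 42 = 84 days after Mar 16, 2060.
Mar has 31 days — 15 days to the end of Mar leaves 69.
Apr has 30 days (39 left).
May has 31 days (8 left).
8 days into Jun → Jun 8, 2060.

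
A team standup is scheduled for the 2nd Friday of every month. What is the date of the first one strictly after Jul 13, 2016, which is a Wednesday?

Jul 2016 starts on a Friday; its first Friday is the 1st, so the 2nd Friday is the 8th — Jul 8, 2016.
That is not after Jul 13, 2016, so look at Aug 2016.
Aug 2016 starts on a Monday; its first Friday is the 5th, so the 2nd Friday is the 12th — Aug 12, 2016.

Aug 12, 2016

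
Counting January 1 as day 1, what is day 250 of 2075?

September 7, 2075

January has 31 days (250 − 31 = 219 remain).
February has 28 days (219 − 28 = 191 remain).
March has 31 days (191 − 31 = 160 remain).
April has 30 days (160 − 30 = 130 remain).
May has 31 days (130 − 31 = 99 remain).
June has 30 days (99 − 30 = 69 remain).
July has 31 days (69 − 31 = 38 remain).
August has 31 days (38 − 31 = 7 remain).
7 into September → September 7.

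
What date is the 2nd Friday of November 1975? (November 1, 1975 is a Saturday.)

November 1975 begins on a Saturday, so the first Friday is November 7 (6 days later).
The 2nd Friday is 1 weeks later: 7 + 7 = 14.

14 November 1975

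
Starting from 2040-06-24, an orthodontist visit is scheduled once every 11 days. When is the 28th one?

2041-04-17

The 28th occurrence is 27 intervals after the first: 27 × 11 = 297 days after 2040-06-24.
June has 30 days — 6 days to the end of June leaves 291.
July has 31 days (260 left).
August has 31 days (229 left).
September has 30 days (199 left).
October has 31 days (168 left).
November has 30 days (138 left).
December has 31 days (107 left).
January has 31 days (76 left).
February has 28 days (48 left).
March has 31 days (17 left).
17 days into April → 2041-04-17.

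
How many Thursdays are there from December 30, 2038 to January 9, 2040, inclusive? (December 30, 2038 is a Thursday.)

54

December 30, 2038 is a Thursday; the first Thursday on or after it is December 30, 2038.
From December 30, 2038 to January 9, 2040: 1 + 365 + 9 = 375 days (rest of 2038, 2039, to January 9, 2040 in 2040).
375 ÷ 7 = 53 full weeks with remainder 4, so 53 more Thursdays after the first → 54.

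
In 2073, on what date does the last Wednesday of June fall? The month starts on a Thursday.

2073-06-28

June 2073 begins on a Thursday, so the first Wednesday is June 7 (6 days later).
June 2073 has 30 days. Adding weeks: 7, 14, 21, 28 — the last one ≤ 30 is the 28th.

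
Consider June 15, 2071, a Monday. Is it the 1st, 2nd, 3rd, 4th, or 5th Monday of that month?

Day 15 falls in week ⌈15/7⌉ of the month.
Days 1–7 hold the 1st Monday, 8–14 the 2nd, 15–21 the 3rd, 22–28 the 4th, 29–31 the 5th.
15 is in the range for the 3rd.

3rd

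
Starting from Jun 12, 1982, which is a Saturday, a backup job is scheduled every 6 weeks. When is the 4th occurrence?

Oct 16, 1982

The 4th occurrence is 3 intervals after the first: 3 × 42 = 126 days after Jun 12, 1982.
Jun has 30 days — 18 days to the end of Jun leaves 108.
Jul has 31 days (77 left).
Aug has 31 days (46 left).
Sep has 30 days (16 left).
16 days into Oct → Oct 16, 1982.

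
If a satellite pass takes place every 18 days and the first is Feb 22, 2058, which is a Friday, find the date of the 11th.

The 11th occurrence is 10 intervals after the first: 10 × 18 = 180 days after Feb 22, 2058.
Feb has 28 days — 6 days to the end of Feb leaves 174.
Mar has 31 days (143 left).
Apr has 30 days (113 left).
May has 31 days (82 left).
Jun has 30 days (52 left).
Jul has 31 days (21 left).
21 days into Aug → Aug 21, 2058.

Aug 21, 2058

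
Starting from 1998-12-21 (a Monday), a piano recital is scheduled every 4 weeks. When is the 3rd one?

The 3rd occurrence is 2 intervals after the first: 2 × 28 = 56 days after 1998-12-21.
December has 31 days — 10 days to the end of December leaves 46.
January has 31 days (15 left).
15 days into February → 1999-02-15.

1999-02-15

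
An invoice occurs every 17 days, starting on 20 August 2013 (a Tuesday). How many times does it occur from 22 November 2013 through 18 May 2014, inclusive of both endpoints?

10

Occurrences land 17·i days after 20 August 2013 for i = 0, 1, 2, …
22 November 2013 is 94 days after the start; 94 ÷ 17 = 5 remainder 9; since the remainder is 9, round up to i = 6. First occurrence in the window: #7 on 30 November 2013 (6×17 = 102 days in).
18 May 2014 is 271 days after the start; 271 ÷ 17 = 15 remainder 16. Last occurrence in the window: #16 on 2 May 2014.
Occurrences #7 through #16: 10 in total.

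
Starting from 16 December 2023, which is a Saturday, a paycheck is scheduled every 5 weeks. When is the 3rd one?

The 3rd occurrence is 2 intervals after the first: 2 × 35 = 70 days after 16 December 2023.
December has 31 days — 15 days to the end of December leaves 55.
January has 31 days (24 left).
24 days into February → 24 February 2024.

24 February 2024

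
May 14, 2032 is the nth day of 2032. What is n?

Days in months before May: 31 + 29 + 31 + 30 = 121.
Plus 14 days into May → day 135.

135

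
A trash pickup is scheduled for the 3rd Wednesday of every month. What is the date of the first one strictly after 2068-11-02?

2068-11-21

November 2068 starts on a Thursday; its first Wednesday is the 7th, so the 3rd Wednesday is the 21st — 2068-11-21.
2068-11-21 is after 2068-11-02, so that is the next one.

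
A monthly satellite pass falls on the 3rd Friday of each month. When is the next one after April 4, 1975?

April 1975 starts on a Tuesday; its first Friday is the 4th, so the 3rd Friday is the 18th — April 18, 1975.
April 18, 1975 is after April 4, 1975, so that is the next one.

April 18, 1975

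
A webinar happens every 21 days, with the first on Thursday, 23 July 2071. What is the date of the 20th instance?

25 August 2072

The 20th occurrence is 19 intervals after the first: 19 × 21 = 399 days after 23 July 2071.
July has 31 days — 8 days to the end of July leaves 391.
August has 31 days (360 left).
September has 30 days (330 left).
October has 31 days (299 left).
November has 30 days (269 left).
December has 31 days (238 left).
January has 31 days (207 left).
February has 29 days (178 left).
March has 31 days (147 left).
April has 30 days (117 left).
May has 31 days (86 left).
June has 30 days (56 left).
July has 31 days (25 left).
25 days into August → 25 August 2072.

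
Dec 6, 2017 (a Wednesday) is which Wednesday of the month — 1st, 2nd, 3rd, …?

1st

Day 6 falls in week ⌈6/7⌉ of the month.
Days 1–7 hold the 1st Wednesday, 8–14 the 2nd, 15–21 the 3rd, 22–28 the 4th, 29–31 the 5th.
6 is in the range for the 1st.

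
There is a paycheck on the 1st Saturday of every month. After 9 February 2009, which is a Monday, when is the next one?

February 2009 starts on a Sunday, so its 1st Saturday is 7 February 2009 (6 days in).
That is not after 9 February 2009, so look at March 2009.
March 2009 starts on a Sunday, so its 1st Saturday is 7 March 2009 (6 days in).

7 March 2009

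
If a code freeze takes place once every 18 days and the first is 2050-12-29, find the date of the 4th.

The 4th occurrence is 3 intervals after the first: 3 × 18 = 54 days after 2050-12-29.
December has 31 days — 2 days to the end of December leaves 52.
January has 31 days (21 left).
21 days into February → 2051-02-21.

2051-02-21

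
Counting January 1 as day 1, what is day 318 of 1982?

1982-11-14

January has 31 days (318 − 31 = 287 remain).
February has 28 days (287 − 28 = 259 remain).
March has 31 days (259 − 31 = 228 remain).
April has 30 days (228 − 30 = 198 remain).
May has 31 days (198 − 31 = 167 remain).
June has 30 days (167 − 30 = 137 remain).
July has 31 days (137 − 31 = 106 remain).
August has 31 days (106 − 31 = 75 remain).
September has 30 days (75 − 30 = 45 remain).
October has 31 days (45 − 31 = 14 remain).
14 into November → November 14.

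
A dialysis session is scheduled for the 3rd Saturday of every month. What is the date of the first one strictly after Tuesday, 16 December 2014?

December 2014 starts on a Monday; its first Saturday is the 6th, so the 3rd Saturday is the 20th — 20 December 2014.
20 December 2014 is after 16 December 2014, so that is the next one.

20 December 2014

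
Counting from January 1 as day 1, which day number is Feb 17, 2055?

48

Days in months before Feb: 31 = 31.
Plus 17 days into Feb → day 48.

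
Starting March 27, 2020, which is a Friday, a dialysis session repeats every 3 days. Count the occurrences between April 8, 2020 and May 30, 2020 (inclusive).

18

Occurrences land 3·i days after March 27, 2020 for i = 0, 1, 2, …
April 8, 2020 is 12 days after the start; 12 ÷ 3 = 4 remainder 0. First occurrence in the window: #5 on April 8, 2020 (4×3 = 12 days in).
May 30, 2020 is 64 days after the start; 64 ÷ 3 = 21 remainder 1. Last occurrence in the window: #22 on May 29, 2020.
Occurrences #5 through #22: 18 in total.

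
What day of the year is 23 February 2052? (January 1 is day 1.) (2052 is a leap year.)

Days in months before February: 31 = 31.
Plus 23 days into February → day 54.

54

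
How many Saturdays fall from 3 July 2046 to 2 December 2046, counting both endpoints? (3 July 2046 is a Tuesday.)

3 July 2046 is a Tuesday; the first Saturday on or after it is 7 July 2046 (4 days later).
From 7 July 2046 to 2 December 2046: 24 + 31 + 30 + 31 + 30 + 2 = 148 days (rest of July, August, September, October, November, December).
148 ÷ 7 = 21 full weeks with remainder 1, so 21 more Saturdays after the first → 22.

22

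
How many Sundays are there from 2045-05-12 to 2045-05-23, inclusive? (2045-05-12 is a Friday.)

2045-05-12 is a Friday; the first Sunday on or after it is 2045-05-14 (2 days later).
From 2045-05-14 to 2045-05-23 is 23 − 14 = 9 days.
9 ÷ 7 = 1 full weeks with remainder 2, so 1 more Sundays after the first → 2.

2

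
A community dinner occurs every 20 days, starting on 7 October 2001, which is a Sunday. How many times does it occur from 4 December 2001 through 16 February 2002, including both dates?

Occurrences land 20·i days after 7 October 2001 for i = 0, 1, 2, …
4 December 2001 is 58 days after the start; 58 ÷ 20 = 2 remainder 18; since the remainder is 18, round up to i = 3. First occurrence in the window: #4 on 6 December 2001 (3×20 = 60 days in).
16 February 2002 is 132 days after the start; 132 ÷ 20 = 6 remainder 12. Last occurrence in the window: #7 on 4 February 2002.
Occurrences #4 through #7: 4 in total.

4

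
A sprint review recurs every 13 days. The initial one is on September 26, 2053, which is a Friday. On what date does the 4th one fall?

November 4, 2053

The 4th occurrence is 3 intervals after the first: 3 × 13 = 39 days after September 26, 2053.
September has 30 days — 4 days to the end of September leaves 35.
October has 31 days (4 left).
4 days into November → November 4, 2053.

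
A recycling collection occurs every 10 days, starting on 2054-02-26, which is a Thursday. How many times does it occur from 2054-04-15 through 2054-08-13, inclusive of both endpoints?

12

Occurrences land 10·i days after 2054-02-26 for i = 0, 1, 2, …
2054-04-15 is 48 days after the start; 48 ÷ 10 = 4 remainder 8; since the remainder is 8, round up to i = 5. First occurrence in the window: #6 on 2054-04-17 (5×10 = 50 days in).
2054-08-13 is 168 days after the start; 168 ÷ 10 = 16 remainder 8. Last occurrence in the window: #17 on 2054-08-05.
Occurrences #6 through #17: 12 in total.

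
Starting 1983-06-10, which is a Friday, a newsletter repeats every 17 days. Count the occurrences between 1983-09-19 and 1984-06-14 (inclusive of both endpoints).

Occurrences land 17·i days after 1983-06-10 for i = 0, 1, 2, …
1983-09-19 is 101 days after the start; 101 ÷ 17 = 5 remainder 16; since the remainder is 16, round up to i = 6. First occurrence in the window: #7 on 1983-09-20 (6×17 = 102 days in).
1984-06-14 is 370 days after the start; 370 ÷ 17 = 21 remainder 13. Last occurrence in the window: #22 on 1984-06-01.
Occurrences #7 through #22: 16 in total.

16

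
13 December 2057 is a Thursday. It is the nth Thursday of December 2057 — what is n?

Day 13 falls in week ⌈13/7⌉ of the month.
Days 1–7 hold the 1st Thursday, 8–14 the 2nd, 15–21 the 3rd, 22–28 the 4th, 29–31 the 5th.
13 is in the range for the 2nd.

2nd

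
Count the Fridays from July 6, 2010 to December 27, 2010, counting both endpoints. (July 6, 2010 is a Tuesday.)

25

July 6, 2010 is a Tuesday; the first Friday on or after it is July 9, 2010 (3 days later).
From July 9, 2010 to December 27, 2010: 22 + 31 + 30 + 31 + 30 + 27 = 171 days (rest of July, August, September, October, November, December).
171 ÷ 7 = 24 full weeks with remainder 3, so 24 more Fridays after the first → 25.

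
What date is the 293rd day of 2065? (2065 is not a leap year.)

October 20, 2065

January has 31 days (293 − 31 = 262 remain).
February has 28 days (262 − 28 = 234 remain).
March has 31 days (234 − 31 = 203 remain).
April has 30 days (203 − 30 = 173 remain).
May has 31 days (173 − 31 = 142 remain).
June has 30 days (142 − 30 = 112 remain).
July has 31 days (112 − 31 = 81 remain).
August has 31 days (81 − 31 = 50 remain).
September has 30 days (50 − 30 = 20 remain).
20 into October → October 20.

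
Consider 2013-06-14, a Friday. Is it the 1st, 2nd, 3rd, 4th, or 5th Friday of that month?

2nd

Day 14 falls in week ⌈14/7⌉ of the month.
Days 1–7 hold the 1st Friday, 8–14 the 2nd, 15–21 the 3rd, 22–28 the 4th, 29–31 the 5th.
14 is in the range for the 2nd.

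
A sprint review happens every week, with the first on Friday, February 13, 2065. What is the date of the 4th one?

March 6, 2065

The 4th occurrence is 3 intervals after the first: 3 × 7 = 21 days after February 13, 2065.
February has 28 days — 15 days to the end of February leaves 6.
6 days into March → March 6, 2065.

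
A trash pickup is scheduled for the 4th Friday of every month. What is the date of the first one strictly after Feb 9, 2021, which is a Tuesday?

Feb 26, 2021

Feb 2021 starts on a Monday; its first Friday is the 5th, so the 4th Friday is the 26th — Feb 26, 2021.
Feb 26, 2021 is after Feb 9, 2021, so that is the next one.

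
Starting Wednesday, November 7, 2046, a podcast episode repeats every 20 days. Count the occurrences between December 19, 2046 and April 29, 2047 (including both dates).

6

Occurrences land 20·i days after November 7, 2046 for i = 0, 1, 2, …
December 19, 2046 is 42 days after the start; 42 ÷ 20 = 2 remainder 2; since the remainder is 2, round up to i = 3. First occurrence in the window: #4 on January 6, 2047 (3×20 = 60 days in).
April 29, 2047 is 173 days after the start; 173 ÷ 20 = 8 remainder 13. Last occurrence in the window: #9 on April 16, 2047.
Occurrences #4 through #9: 6 in total.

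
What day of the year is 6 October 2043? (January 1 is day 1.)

279

Days in months before October: 31 + 28 + 31 + 30 + 31 + 30 + 31 + 31 + 30 = 273.
Plus 6 days into October → day 279.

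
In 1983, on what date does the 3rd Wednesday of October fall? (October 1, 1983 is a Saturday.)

October 1983 begins on a Saturday, so the first Wednesday is October 5 (4 days later).
The 3rd Wednesday is 2 weeks later: 5 + 14 = 19.

October 19, 1983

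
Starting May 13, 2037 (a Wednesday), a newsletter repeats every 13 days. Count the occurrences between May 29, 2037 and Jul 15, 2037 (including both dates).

Occurrences land 13·i days after May 13, 2037 for i = 0, 1, 2, …
May 29, 2037 is 16 days after the start; 16 ÷ 13 = 1 remainder 3; since the remainder is 3, round up to i = 2. First occurrence in the window: #3 on Jun 8, 2037 (2×13 = 26 days in).
Jul 15, 2037 is 63 days after the start; 63 ÷ 13 = 4 remainder 11. Last occurrence in the window: #5 on Jul 4, 2037.
Occurrences #3 through #5: 3 in total.

3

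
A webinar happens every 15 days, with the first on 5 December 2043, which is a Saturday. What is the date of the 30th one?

12 February 2045

The 30th occurrence is 29 intervals after the first: 29 × 15 = 435 days after 5 December 2043.
December has 31 days — 26 days to the end of December leaves 409.
2044 has 366 days (43 left).
January has 31 days (12 left).
12 days into February → 12 February 2045.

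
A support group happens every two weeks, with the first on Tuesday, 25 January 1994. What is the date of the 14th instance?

26 July 1994

The 14th occurrence is 13 intervals after the first: 13 × 14 = 182 days after 25 January 1994.
January has 31 days — 6 days to the end of January leaves 176.
February has 28 days (148 left).
March has 31 days (117 left).
April has 30 days (87 left).
May has 31 days (56 left).
June has 30 days (26 left).
26 days into July → 26 July 1994.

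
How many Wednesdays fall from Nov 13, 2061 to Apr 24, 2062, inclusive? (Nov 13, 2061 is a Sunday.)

23

Nov 13, 2061 is a Sunday; the first Wednesday on or after it is Nov 16, 2061 (3 days later).
From Nov 16, 2061 to Apr 24, 2062: 14 + 31 + 31 + 28 + 31 + 24 = 159 days (rest of Nov, Dec, Jan, Feb, Mar, Apr).
159 ÷ 7 = 22 full weeks with remainder 5, so 22 more Wednesdays after the first → 23.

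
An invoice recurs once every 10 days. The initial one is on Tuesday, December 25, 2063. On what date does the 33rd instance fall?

The 33rd occurrence is 32 intervals after the first: 32 × 10 = 320 days after December 25, 2063.
December has 31 days — 6 days to the end of December leaves 314.
January has 31 days (283 left).
February has 29 days (254 left).
March has 31 days (223 left).
April has 30 days (193 left).
May has 31 days (162 left).
June has 30 days (132 left).
July has 31 days (101 left).
August has 31 days (70 left).
September has 30 days (40 left).
October has 31 days (9 left).
9 days into November → November 9, 2064.

November 9, 2064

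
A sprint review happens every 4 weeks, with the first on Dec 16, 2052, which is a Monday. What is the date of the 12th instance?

Oct 20, 2053

The 12th occurrence is 11 intervals after the first: 11 × 28 = 308 days after Dec 16, 2052.
Dec has 31 days — 15 days to the end of Dec leaves 293.
Jan has 31 days (262 left).
Feb has 28 days (234 left).
Mar has 31 days (203 left).
Apr has 30 days (173 left).
May has 31 days (142 left).
Jun has 30 days (112 left).
Jul has 31 days (81 left).
Aug has 31 days (50 left).
Sep has 30 days (20 left).
20 days into Oct → Oct 20, 2053.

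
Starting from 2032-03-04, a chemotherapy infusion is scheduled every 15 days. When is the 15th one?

2032-09-30

The 15th occurrence is 14 intervals after the first: 14 × 15 = 210 days after 2032-03-04.
March has 31 days — 27 days to the end of March leaves 183.
April has 30 days (153 left).
May has 31 days (122 left).
June has 30 days (92 left).
July has 31 days (61 left).
August has 31 days (30 left).
30 days into September → 2032-09-30.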